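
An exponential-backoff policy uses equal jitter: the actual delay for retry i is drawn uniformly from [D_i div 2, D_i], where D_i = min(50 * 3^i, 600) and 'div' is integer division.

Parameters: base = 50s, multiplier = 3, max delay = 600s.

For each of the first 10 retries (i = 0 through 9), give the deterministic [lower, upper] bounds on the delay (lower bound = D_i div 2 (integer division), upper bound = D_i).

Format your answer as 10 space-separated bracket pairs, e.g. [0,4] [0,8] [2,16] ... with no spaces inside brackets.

Computing bounds per retry:
  i=0: D_i=min(50*3^0,600)=50, bounds=[25,50]
  i=1: D_i=min(50*3^1,600)=150, bounds=[75,150]
  i=2: D_i=min(50*3^2,600)=450, bounds=[225,450]
  i=3: D_i=min(50*3^3,600)=600, bounds=[300,600]
  i=4: D_i=min(50*3^4,600)=600, bounds=[300,600]
  i=5: D_i=min(50*3^5,600)=600, bounds=[300,600]
  i=6: D_i=min(50*3^6,600)=600, bounds=[300,600]
  i=7: D_i=min(50*3^7,600)=600, bounds=[300,600]
  i=8: D_i=min(50*3^8,600)=600, bounds=[300,600]
  i=9: D_i=min(50*3^9,600)=600, bounds=[300,600]

Answer: [25,50] [75,150] [225,450] [300,600] [300,600] [300,600] [300,600] [300,600] [300,600] [300,600]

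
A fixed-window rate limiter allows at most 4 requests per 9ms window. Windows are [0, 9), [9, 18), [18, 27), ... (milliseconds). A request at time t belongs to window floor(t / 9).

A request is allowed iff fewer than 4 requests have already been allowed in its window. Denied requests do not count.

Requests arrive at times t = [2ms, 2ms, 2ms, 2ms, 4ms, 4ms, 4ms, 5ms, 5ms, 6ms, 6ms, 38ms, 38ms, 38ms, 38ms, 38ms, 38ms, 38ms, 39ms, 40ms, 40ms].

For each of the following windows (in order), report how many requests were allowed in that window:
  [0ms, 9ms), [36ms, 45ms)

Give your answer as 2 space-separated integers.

Processing requests:
  req#1 t=2ms (window 0): ALLOW
  req#2 t=2ms (window 0): ALLOW
  req#3 t=2ms (window 0): ALLOW
  req#4 t=2ms (window 0): ALLOW
  req#5 t=4ms (window 0): DENY
  req#6 t=4ms (window 0): DENY
  req#7 t=4ms (window 0): DENY
  req#8 t=5ms (window 0): DENY
  req#9 t=5ms (window 0): DENY
  req#10 t=6ms (window 0): DENY
  req#11 t=6ms (window 0): DENY
  req#12 t=38ms (window 4): ALLOW
  req#13 t=38ms (window 4): ALLOW
  req#14 t=38ms (window 4): ALLOW
  req#15 t=38ms (window 4): ALLOW
  req#16 t=38ms (window 4): DENY
  req#17 t=38ms (window 4): DENY
  req#18 t=38ms (window 4): DENY
  req#19 t=39ms (window 4): DENY
  req#20 t=40ms (window 4): DENY
  req#21 t=40ms (window 4): DENY

Allowed counts by window: 4 4

Answer: 4 4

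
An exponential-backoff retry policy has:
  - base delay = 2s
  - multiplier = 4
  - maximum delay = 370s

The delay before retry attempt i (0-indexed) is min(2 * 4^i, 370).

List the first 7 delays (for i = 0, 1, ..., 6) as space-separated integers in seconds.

Computing each delay:
  i=0: min(2*4^0, 370) = 2
  i=1: min(2*4^1, 370) = 8
  i=2: min(2*4^2, 370) = 32
  i=3: min(2*4^3, 370) = 128
  i=4: min(2*4^4, 370) = 370
  i=5: min(2*4^5, 370) = 370
  i=6: min(2*4^6, 370) = 370

Answer: 2 8 32 128 370 370 370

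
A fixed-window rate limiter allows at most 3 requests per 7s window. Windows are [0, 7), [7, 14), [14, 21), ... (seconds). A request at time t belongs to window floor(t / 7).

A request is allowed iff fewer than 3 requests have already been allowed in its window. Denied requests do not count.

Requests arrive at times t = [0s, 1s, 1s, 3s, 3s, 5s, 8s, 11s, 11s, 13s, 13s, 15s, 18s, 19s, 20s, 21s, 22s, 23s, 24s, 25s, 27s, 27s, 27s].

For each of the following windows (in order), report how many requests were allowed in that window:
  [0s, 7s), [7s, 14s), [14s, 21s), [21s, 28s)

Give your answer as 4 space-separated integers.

Answer: 3 3 3 3

Derivation:
Processing requests:
  req#1 t=0s (window 0): ALLOW
  req#2 t=1s (window 0): ALLOW
  req#3 t=1s (window 0): ALLOW
  req#4 t=3s (window 0): DENY
  req#5 t=3s (window 0): DENY
  req#6 t=5s (window 0): DENY
  req#7 t=8s (window 1): ALLOW
  req#8 t=11s (window 1): ALLOW
  req#9 t=11s (window 1): ALLOW
  req#10 t=13s (window 1): DENY
  req#11 t=13s (window 1): DENY
  req#12 t=15s (window 2): ALLOW
  req#13 t=18s (window 2): ALLOW
  req#14 t=19s (window 2): ALLOW
  req#15 t=20s (window 2): DENY
  req#16 t=21s (window 3): ALLOW
  req#17 t=22s (window 3): ALLOW
  req#18 t=23s (window 3): ALLOW
  req#19 t=24s (window 3): DENY
  req#20 t=25s (window 3): DENY
  req#21 t=27s (window 3): DENY
  req#22 t=27s (window 3): DENY
  req#23 t=27s (window 3): DENY

Allowed counts by window: 3 3 3 3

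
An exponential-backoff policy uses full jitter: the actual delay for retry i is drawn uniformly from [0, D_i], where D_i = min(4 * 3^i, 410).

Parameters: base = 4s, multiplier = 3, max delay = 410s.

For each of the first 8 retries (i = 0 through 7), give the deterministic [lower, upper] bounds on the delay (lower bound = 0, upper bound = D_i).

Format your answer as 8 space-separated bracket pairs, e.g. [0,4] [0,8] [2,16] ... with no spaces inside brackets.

Answer: [0,4] [0,12] [0,36] [0,108] [0,324] [0,410] [0,410] [0,410]

Derivation:
Computing bounds per retry:
  i=0: D_i=min(4*3^0,410)=4, bounds=[0,4]
  i=1: D_i=min(4*3^1,410)=12, bounds=[0,12]
  i=2: D_i=min(4*3^2,410)=36, bounds=[0,36]
  i=3: D_i=min(4*3^3,410)=108, bounds=[0,108]
  i=4: D_i=min(4*3^4,410)=324, bounds=[0,324]
  i=5: D_i=min(4*3^5,410)=410, bounds=[0,410]
  i=6: D_i=min(4*3^6,410)=410, bounds=[0,410]
  i=7: D_i=min(4*3^7,410)=410, bounds=[0,410]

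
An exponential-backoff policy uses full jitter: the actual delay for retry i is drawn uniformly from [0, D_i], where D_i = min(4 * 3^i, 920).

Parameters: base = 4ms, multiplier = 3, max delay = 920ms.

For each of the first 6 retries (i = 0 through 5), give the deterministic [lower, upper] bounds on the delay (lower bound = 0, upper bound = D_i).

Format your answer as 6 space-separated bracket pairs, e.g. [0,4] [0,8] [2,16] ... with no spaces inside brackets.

Computing bounds per retry:
  i=0: D_i=min(4*3^0,920)=4, bounds=[0,4]
  i=1: D_i=min(4*3^1,920)=12, bounds=[0,12]
  i=2: D_i=min(4*3^2,920)=36, bounds=[0,36]
  i=3: D_i=min(4*3^3,920)=108, bounds=[0,108]
  i=4: D_i=min(4*3^4,920)=324, bounds=[0,324]
  i=5: D_i=min(4*3^5,920)=920, bounds=[0,920]

Answer: [0,4] [0,12] [0,36] [0,108] [0,324] [0,920]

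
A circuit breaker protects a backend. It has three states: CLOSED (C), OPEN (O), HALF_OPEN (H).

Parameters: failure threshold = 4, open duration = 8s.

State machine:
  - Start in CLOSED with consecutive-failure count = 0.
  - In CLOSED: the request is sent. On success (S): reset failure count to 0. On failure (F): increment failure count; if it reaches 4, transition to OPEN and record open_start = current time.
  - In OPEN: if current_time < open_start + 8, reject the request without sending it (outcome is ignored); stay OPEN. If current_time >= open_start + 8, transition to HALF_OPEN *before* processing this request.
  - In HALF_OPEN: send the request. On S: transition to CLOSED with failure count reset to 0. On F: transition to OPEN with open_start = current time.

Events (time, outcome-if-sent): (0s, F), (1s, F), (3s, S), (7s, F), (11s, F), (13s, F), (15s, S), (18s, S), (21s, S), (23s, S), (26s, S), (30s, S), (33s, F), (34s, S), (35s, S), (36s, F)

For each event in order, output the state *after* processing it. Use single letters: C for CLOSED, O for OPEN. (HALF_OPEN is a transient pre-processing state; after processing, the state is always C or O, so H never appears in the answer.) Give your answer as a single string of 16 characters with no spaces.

State after each event:
  event#1 t=0s outcome=F: state=CLOSED
  event#2 t=1s outcome=F: state=CLOSED
  event#3 t=3s outcome=S: state=CLOSED
  event#4 t=7s outcome=F: state=CLOSED
  event#5 t=11s outcome=F: state=CLOSED
  event#6 t=13s outcome=F: state=CLOSED
  event#7 t=15s outcome=S: state=CLOSED
  event#8 t=18s outcome=S: state=CLOSED
  event#9 t=21s outcome=S: state=CLOSED
  event#10 t=23s outcome=S: state=CLOSED
  event#11 t=26s outcome=S: state=CLOSED
  event#12 t=30s outcome=S: state=CLOSED
  event#13 t=33s outcome=F: state=CLOSED
  event#14 t=34s outcome=S: state=CLOSED
  event#15 t=35s outcome=S: state=CLOSED
  event#16 t=36s outcome=F: state=CLOSED

Answer: CCCCCCCCCCCCCCCC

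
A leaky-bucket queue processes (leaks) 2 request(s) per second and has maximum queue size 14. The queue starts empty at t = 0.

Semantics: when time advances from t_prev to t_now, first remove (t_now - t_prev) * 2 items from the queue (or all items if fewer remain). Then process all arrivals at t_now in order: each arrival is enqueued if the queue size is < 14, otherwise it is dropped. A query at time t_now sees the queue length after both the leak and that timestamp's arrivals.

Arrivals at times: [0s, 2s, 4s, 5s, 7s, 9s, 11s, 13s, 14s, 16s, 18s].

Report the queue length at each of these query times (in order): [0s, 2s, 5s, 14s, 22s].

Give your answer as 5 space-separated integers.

Queue lengths at query times:
  query t=0s: backlog = 1
  query t=2s: backlog = 1
  query t=5s: backlog = 1
  query t=14s: backlog = 1
  query t=22s: backlog = 0

Answer: 1 1 1 1 0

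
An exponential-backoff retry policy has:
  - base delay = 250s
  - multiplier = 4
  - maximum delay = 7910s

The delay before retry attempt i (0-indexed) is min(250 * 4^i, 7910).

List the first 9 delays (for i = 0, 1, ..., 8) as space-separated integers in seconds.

Answer: 250 1000 4000 7910 7910 7910 7910 7910 7910

Derivation:
Computing each delay:
  i=0: min(250*4^0, 7910) = 250
  i=1: min(250*4^1, 7910) = 1000
  i=2: min(250*4^2, 7910) = 4000
  i=3: min(250*4^3, 7910) = 7910
  i=4: min(250*4^4, 7910) = 7910
  i=5: min(250*4^5, 7910) = 7910
  i=6: min(250*4^6, 7910) = 7910
  i=7: min(250*4^7, 7910) = 7910
  i=8: min(250*4^8, 7910) = 7910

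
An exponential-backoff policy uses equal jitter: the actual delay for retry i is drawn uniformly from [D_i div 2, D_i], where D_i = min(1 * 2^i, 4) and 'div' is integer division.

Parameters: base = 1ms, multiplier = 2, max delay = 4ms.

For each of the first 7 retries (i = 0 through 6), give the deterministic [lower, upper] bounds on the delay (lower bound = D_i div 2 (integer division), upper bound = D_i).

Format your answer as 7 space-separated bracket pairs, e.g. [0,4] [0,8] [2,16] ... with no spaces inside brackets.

Computing bounds per retry:
  i=0: D_i=min(1*2^0,4)=1, bounds=[0,1]
  i=1: D_i=min(1*2^1,4)=2, bounds=[1,2]
  i=2: D_i=min(1*2^2,4)=4, bounds=[2,4]
  i=3: D_i=min(1*2^3,4)=4, bounds=[2,4]
  i=4: D_i=min(1*2^4,4)=4, bounds=[2,4]
  i=5: D_i=min(1*2^5,4)=4, bounds=[2,4]
  i=6: D_i=min(1*2^6,4)=4, bounds=[2,4]

Answer: [0,1] [1,2] [2,4] [2,4] [2,4] [2,4] [2,4]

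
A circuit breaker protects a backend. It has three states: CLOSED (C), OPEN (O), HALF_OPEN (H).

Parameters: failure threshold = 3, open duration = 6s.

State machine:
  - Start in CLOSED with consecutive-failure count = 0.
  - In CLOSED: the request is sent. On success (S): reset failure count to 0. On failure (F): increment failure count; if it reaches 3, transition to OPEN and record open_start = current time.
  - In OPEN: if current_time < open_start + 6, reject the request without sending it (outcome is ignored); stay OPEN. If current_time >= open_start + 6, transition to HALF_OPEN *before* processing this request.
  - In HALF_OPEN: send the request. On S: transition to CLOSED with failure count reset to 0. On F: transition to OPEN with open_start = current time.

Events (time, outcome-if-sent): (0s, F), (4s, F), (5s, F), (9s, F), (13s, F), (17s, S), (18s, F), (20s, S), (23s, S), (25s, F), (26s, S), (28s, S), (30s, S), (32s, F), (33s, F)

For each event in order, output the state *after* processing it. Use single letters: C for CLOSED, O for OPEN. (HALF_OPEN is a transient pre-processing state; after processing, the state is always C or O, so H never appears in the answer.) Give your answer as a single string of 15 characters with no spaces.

State after each event:
  event#1 t=0s outcome=F: state=CLOSED
  event#2 t=4s outcome=F: state=CLOSED
  event#3 t=5s outcome=F: state=OPEN
  event#4 t=9s outcome=F: state=OPEN
  event#5 t=13s outcome=F: state=OPEN
  event#6 t=17s outcome=S: state=OPEN
  event#7 t=18s outcome=F: state=OPEN
  event#8 t=20s outcome=S: state=CLOSED
  event#9 t=23s outcome=S: state=CLOSED
  event#10 t=25s outcome=F: state=CLOSED
  event#11 t=26s outcome=S: state=CLOSED
  event#12 t=28s outcome=S: state=CLOSED
  event#13 t=30s outcome=S: state=CLOSED
  event#14 t=32s outcome=F: state=CLOSED
  event#15 t=33s outcome=F: state=CLOSED

Answer: CCOOOOOCCCCCCCC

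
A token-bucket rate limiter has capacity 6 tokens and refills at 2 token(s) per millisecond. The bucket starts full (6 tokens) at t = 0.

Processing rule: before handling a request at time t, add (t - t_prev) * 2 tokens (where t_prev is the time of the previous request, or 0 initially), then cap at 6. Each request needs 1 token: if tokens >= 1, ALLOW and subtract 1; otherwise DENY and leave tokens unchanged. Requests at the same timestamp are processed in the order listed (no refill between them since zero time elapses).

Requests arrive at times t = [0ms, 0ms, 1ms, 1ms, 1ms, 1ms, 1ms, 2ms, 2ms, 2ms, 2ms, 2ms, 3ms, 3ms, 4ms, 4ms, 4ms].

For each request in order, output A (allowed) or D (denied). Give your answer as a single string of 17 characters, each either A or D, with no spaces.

Answer: AAAAAAAAAADDAAAAD

Derivation:
Simulating step by step:
  req#1 t=0ms: ALLOW
  req#2 t=0ms: ALLOW
  req#3 t=1ms: ALLOW
  req#4 t=1ms: ALLOW
  req#5 t=1ms: ALLOW
  req#6 t=1ms: ALLOW
  req#7 t=1ms: ALLOW
  req#8 t=2ms: ALLOW
  req#9 t=2ms: ALLOW
  req#10 t=2ms: ALLOW
  req#11 t=2ms: DENY
  req#12 t=2ms: DENY
  req#13 t=3ms: ALLOW
  req#14 t=3ms: ALLOW
  req#15 t=4ms: ALLOW
  req#16 t=4ms: ALLOW
  req#17 t=4ms: DENY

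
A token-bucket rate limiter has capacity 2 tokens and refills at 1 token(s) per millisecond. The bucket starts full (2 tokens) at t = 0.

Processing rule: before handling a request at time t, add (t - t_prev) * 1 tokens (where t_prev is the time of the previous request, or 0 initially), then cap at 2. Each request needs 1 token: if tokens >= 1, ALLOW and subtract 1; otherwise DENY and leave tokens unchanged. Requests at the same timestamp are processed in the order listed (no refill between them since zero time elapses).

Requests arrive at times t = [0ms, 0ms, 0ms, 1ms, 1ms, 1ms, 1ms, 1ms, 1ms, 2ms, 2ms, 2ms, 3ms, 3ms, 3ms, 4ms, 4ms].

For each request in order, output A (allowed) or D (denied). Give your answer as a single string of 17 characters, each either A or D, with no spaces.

Answer: AADADDDDDADDADDAD

Derivation:
Simulating step by step:
  req#1 t=0ms: ALLOW
  req#2 t=0ms: ALLOW
  req#3 t=0ms: DENY
  req#4 t=1ms: ALLOW
  req#5 t=1ms: DENY
  req#6 t=1ms: DENY
  req#7 t=1ms: DENY
  req#8 t=1ms: DENY
  req#9 t=1ms: DENY
  req#10 t=2ms: ALLOW
  req#11 t=2ms: DENY
  req#12 t=2ms: DENY
  req#13 t=3ms: ALLOW
  req#14 t=3ms: DENY
  req#15 t=3ms: DENY
  req#16 t=4ms: ALLOW
  req#17 t=4ms: DENY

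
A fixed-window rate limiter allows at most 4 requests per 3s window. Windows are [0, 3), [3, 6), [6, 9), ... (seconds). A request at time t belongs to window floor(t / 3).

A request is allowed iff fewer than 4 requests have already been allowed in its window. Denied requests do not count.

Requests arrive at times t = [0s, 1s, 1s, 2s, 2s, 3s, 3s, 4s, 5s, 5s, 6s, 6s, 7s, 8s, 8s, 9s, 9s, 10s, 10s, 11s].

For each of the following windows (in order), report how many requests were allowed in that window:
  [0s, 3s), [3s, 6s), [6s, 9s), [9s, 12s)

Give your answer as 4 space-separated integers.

Processing requests:
  req#1 t=0s (window 0): ALLOW
  req#2 t=1s (window 0): ALLOW
  req#3 t=1s (window 0): ALLOW
  req#4 t=2s (window 0): ALLOW
  req#5 t=2s (window 0): DENY
  req#6 t=3s (window 1): ALLOW
  req#7 t=3s (window 1): ALLOW
  req#8 t=4s (window 1): ALLOW
  req#9 t=5s (window 1): ALLOW
  req#10 t=5s (window 1): DENY
  req#11 t=6s (window 2): ALLOW
  req#12 t=6s (window 2): ALLOW
  req#13 t=7s (window 2): ALLOW
  req#14 t=8s (window 2): ALLOW
  req#15 t=8s (window 2): DENY
  req#16 t=9s (window 3): ALLOW
  req#17 t=9s (window 3): ALLOW
  req#18 t=10s (window 3): ALLOW
  req#19 t=10s (window 3): ALLOW
  req#20 t=11s (window 3): DENY

Allowed counts by window: 4 4 4 4

Answer: 4 4 4 4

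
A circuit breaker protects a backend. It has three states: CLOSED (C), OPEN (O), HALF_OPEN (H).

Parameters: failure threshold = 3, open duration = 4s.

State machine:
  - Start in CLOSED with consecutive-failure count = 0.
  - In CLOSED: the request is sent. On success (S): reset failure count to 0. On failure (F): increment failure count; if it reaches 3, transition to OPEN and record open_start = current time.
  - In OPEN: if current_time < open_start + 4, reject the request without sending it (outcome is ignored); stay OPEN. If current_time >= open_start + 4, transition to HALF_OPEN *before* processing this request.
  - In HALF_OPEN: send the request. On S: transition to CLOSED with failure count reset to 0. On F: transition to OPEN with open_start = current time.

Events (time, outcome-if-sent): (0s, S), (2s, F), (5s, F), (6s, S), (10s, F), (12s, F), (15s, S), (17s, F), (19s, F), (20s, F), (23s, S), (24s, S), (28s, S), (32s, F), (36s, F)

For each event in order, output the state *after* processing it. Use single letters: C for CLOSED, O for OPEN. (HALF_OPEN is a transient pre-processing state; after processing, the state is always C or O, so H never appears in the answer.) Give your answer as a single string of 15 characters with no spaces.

State after each event:
  event#1 t=0s outcome=S: state=CLOSED
  event#2 t=2s outcome=F: state=CLOSED
  event#3 t=5s outcome=F: state=CLOSED
  event#4 t=6s outcome=S: state=CLOSED
  event#5 t=10s outcome=F: state=CLOSED
  event#6 t=12s outcome=F: state=CLOSED
  event#7 t=15s outcome=S: state=CLOSED
  event#8 t=17s outcome=F: state=CLOSED
  event#9 t=19s outcome=F: state=CLOSED
  event#10 t=20s outcome=F: state=OPEN
  event#11 t=23s outcome=S: state=OPEN
  event#12 t=24s outcome=S: state=CLOSED
  event#13 t=28s outcome=S: state=CLOSED
  event#14 t=32s outcome=F: state=CLOSED
  event#15 t=36s outcome=F: state=CLOSED

Answer: CCCCCCCCCOOCCCC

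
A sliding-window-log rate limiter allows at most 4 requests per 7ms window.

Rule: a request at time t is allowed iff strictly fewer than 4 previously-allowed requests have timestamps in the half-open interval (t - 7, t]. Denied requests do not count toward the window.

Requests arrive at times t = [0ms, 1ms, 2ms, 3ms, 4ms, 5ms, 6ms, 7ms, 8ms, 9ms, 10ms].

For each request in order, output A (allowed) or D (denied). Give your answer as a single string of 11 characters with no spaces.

Answer: AAAADDDAAAA

Derivation:
Tracking allowed requests in the window:
  req#1 t=0ms: ALLOW
  req#2 t=1ms: ALLOW
  req#3 t=2ms: ALLOW
  req#4 t=3ms: ALLOW
  req#5 t=4ms: DENY
  req#6 t=5ms: DENY
  req#7 t=6ms: DENY
  req#8 t=7ms: ALLOW
  req#9 t=8ms: ALLOW
  req#10 t=9ms: ALLOW
  req#11 t=10ms: ALLOW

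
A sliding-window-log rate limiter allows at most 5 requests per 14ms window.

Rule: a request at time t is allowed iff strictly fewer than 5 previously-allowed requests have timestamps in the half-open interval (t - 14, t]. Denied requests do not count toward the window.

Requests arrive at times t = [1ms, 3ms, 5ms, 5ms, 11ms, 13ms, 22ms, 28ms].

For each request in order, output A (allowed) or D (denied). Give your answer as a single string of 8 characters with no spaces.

Tracking allowed requests in the window:
  req#1 t=1ms: ALLOW
  req#2 t=3ms: ALLOW
  req#3 t=5ms: ALLOW
  req#4 t=5ms: ALLOW
  req#5 t=11ms: ALLOW
  req#6 t=13ms: DENY
  req#7 t=22ms: ALLOW
  req#8 t=28ms: ALLOW

Answer: AAAAADAA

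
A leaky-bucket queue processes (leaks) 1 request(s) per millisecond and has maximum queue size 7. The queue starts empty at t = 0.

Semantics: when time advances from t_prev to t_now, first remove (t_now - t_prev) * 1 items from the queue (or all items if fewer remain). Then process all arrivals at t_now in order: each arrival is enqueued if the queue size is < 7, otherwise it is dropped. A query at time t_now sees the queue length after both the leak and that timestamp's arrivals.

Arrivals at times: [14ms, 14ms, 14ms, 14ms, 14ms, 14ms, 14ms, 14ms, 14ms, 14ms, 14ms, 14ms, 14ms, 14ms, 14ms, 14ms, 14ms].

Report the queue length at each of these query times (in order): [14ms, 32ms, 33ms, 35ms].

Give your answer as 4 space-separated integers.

Answer: 7 0 0 0

Derivation:
Queue lengths at query times:
  query t=14ms: backlog = 7
  query t=32ms: backlog = 0
  query t=33ms: backlog = 0
  query t=35ms: backlog = 0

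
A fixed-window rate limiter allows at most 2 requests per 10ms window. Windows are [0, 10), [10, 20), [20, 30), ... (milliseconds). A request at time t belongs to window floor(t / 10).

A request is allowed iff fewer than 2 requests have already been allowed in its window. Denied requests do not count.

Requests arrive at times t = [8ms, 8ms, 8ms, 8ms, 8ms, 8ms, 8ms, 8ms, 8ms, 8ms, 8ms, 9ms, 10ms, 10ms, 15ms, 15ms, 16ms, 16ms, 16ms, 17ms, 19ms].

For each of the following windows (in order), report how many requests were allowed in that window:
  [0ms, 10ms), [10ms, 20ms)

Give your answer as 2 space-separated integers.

Answer: 2 2

Derivation:
Processing requests:
  req#1 t=8ms (window 0): ALLOW
  req#2 t=8ms (window 0): ALLOW
  req#3 t=8ms (window 0): DENY
  req#4 t=8ms (window 0): DENY
  req#5 t=8ms (window 0): DENY
  req#6 t=8ms (window 0): DENY
  req#7 t=8ms (window 0): DENY
  req#8 t=8ms (window 0): DENY
  req#9 t=8ms (window 0): DENY
  req#10 t=8ms (window 0): DENY
  req#11 t=8ms (window 0): DENY
  req#12 t=9ms (window 0): DENY
  req#13 t=10ms (window 1): ALLOW
  req#14 t=10ms (window 1): ALLOW
  req#15 t=15ms (window 1): DENY
  req#16 t=15ms (window 1): DENY
  req#17 t=16ms (window 1): DENY
  req#18 t=16ms (window 1): DENY
  req#19 t=16ms (window 1): DENY
  req#20 t=17ms (window 1): DENY
  req#21 t=19ms (window 1): DENY

Allowed counts by window: 2 2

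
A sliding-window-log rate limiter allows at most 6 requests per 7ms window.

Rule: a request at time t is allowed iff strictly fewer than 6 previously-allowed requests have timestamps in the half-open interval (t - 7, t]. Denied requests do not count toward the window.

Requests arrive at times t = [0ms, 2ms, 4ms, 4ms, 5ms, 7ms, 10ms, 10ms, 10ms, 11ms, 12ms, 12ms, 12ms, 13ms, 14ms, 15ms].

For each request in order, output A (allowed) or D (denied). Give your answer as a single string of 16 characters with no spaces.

Tracking allowed requests in the window:
  req#1 t=0ms: ALLOW
  req#2 t=2ms: ALLOW
  req#3 t=4ms: ALLOW
  req#4 t=4ms: ALLOW
  req#5 t=5ms: ALLOW
  req#6 t=7ms: ALLOW
  req#7 t=10ms: ALLOW
  req#8 t=10ms: ALLOW
  req#9 t=10ms: DENY
  req#10 t=11ms: ALLOW
  req#11 t=12ms: ALLOW
  req#12 t=12ms: ALLOW
  req#13 t=12ms: DENY
  req#14 t=13ms: DENY
  req#15 t=14ms: ALLOW
  req#16 t=15ms: DENY

Answer: AAAAAAAADAAADDAD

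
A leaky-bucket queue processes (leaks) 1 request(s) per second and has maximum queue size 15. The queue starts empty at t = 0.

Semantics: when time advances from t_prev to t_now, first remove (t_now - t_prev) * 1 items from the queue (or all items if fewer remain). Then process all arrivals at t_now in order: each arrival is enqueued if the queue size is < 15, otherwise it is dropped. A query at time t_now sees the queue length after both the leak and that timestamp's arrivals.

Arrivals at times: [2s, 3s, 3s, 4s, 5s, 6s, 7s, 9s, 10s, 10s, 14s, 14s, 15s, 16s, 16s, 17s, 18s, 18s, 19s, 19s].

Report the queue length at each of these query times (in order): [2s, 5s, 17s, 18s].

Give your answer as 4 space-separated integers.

Queue lengths at query times:
  query t=2s: backlog = 1
  query t=5s: backlog = 2
  query t=17s: backlog = 3
  query t=18s: backlog = 4

Answer: 1 2 3 4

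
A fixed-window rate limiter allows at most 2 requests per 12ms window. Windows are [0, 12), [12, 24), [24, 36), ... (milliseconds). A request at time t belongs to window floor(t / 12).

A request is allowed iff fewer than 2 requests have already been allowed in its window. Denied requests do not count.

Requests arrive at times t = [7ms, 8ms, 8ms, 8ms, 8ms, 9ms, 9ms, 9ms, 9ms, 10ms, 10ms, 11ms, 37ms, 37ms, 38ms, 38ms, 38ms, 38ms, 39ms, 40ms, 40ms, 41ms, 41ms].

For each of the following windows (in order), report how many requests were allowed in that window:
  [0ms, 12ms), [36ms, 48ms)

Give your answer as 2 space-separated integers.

Answer: 2 2

Derivation:
Processing requests:
  req#1 t=7ms (window 0): ALLOW
  req#2 t=8ms (window 0): ALLOW
  req#3 t=8ms (window 0): DENY
  req#4 t=8ms (window 0): DENY
  req#5 t=8ms (window 0): DENY
  req#6 t=9ms (window 0): DENY
  req#7 t=9ms (window 0): DENY
  req#8 t=9ms (window 0): DENY
  req#9 t=9ms (window 0): DENY
  req#10 t=10ms (window 0): DENY
  req#11 t=10ms (window 0): DENY
  req#12 t=11ms (window 0): DENY
  req#13 t=37ms (window 3): ALLOW
  req#14 t=37ms (window 3): ALLOW
  req#15 t=38ms (window 3): DENY
  req#16 t=38ms (window 3): DENY
  req#17 t=38ms (window 3): DENY
  req#18 t=38ms (window 3): DENY
  req#19 t=39ms (window 3): DENY
  req#20 t=40ms (window 3): DENY
  req#21 t=40ms (window 3): DENY
  req#22 t=41ms (window 3): DENY
  req#23 t=41ms (window 3): DENY

Allowed counts by window: 2 2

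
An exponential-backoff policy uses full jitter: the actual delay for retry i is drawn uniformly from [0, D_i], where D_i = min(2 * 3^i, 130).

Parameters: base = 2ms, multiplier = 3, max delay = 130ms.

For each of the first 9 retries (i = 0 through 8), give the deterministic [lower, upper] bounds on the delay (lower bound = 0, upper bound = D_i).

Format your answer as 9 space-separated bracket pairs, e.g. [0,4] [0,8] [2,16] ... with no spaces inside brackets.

Computing bounds per retry:
  i=0: D_i=min(2*3^0,130)=2, bounds=[0,2]
  i=1: D_i=min(2*3^1,130)=6, bounds=[0,6]
  i=2: D_i=min(2*3^2,130)=18, bounds=[0,18]
  i=3: D_i=min(2*3^3,130)=54, bounds=[0,54]
  i=4: D_i=min(2*3^4,130)=130, bounds=[0,130]
  i=5: D_i=min(2*3^5,130)=130, bounds=[0,130]
  i=6: D_i=min(2*3^6,130)=130, bounds=[0,130]
  i=7: D_i=min(2*3^7,130)=130, bounds=[0,130]
  i=8: D_i=min(2*3^8,130)=130, bounds=[0,130]

Answer: [0,2] [0,6] [0,18] [0,54] [0,130] [0,130] [0,130] [0,130] [0,130]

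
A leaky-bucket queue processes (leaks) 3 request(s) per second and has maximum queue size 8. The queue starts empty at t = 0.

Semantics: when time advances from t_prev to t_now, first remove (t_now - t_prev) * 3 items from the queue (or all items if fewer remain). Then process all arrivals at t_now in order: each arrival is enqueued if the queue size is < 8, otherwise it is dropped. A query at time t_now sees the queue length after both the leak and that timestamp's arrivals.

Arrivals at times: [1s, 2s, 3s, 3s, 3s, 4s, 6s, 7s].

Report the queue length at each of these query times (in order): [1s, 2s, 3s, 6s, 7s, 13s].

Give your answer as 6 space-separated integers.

Answer: 1 1 3 1 1 0

Derivation:
Queue lengths at query times:
  query t=1s: backlog = 1
  query t=2s: backlog = 1
  query t=3s: backlog = 3
  query t=6s: backlog = 1
  query t=7s: backlog = 1
  query t=13s: backlog = 0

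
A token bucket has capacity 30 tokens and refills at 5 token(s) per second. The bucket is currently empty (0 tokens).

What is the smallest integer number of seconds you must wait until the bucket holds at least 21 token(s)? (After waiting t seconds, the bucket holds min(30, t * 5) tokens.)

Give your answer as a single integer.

Need t * 5 >= 21, so t >= 21/5.
Smallest integer t = ceil(21/5) = 5.

Answer: 5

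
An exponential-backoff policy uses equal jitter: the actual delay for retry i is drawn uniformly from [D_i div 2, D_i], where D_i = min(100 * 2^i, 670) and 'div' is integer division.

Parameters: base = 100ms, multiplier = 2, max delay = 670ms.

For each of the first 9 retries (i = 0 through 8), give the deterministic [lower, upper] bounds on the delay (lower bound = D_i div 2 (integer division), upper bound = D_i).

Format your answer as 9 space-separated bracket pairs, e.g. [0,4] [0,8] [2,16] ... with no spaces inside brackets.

Computing bounds per retry:
  i=0: D_i=min(100*2^0,670)=100, bounds=[50,100]
  i=1: D_i=min(100*2^1,670)=200, bounds=[100,200]
  i=2: D_i=min(100*2^2,670)=400, bounds=[200,400]
  i=3: D_i=min(100*2^3,670)=670, bounds=[335,670]
  i=4: D_i=min(100*2^4,670)=670, bounds=[335,670]
  i=5: D_i=min(100*2^5,670)=670, bounds=[335,670]
  i=6: D_i=min(100*2^6,670)=670, bounds=[335,670]
  i=7: D_i=min(100*2^7,670)=670, bounds=[335,670]
  i=8: D_i=min(100*2^8,670)=670, bounds=[335,670]

Answer: [50,100] [100,200] [200,400] [335,670] [335,670] [335,670] [335,670] [335,670] [335,670]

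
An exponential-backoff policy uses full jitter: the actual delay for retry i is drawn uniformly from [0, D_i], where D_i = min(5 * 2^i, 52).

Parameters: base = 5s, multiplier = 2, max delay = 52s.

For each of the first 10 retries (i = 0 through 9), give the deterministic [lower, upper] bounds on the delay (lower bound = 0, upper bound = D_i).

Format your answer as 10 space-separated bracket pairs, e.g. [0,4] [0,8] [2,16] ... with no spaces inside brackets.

Computing bounds per retry:
  i=0: D_i=min(5*2^0,52)=5, bounds=[0,5]
  i=1: D_i=min(5*2^1,52)=10, bounds=[0,10]
  i=2: D_i=min(5*2^2,52)=20, bounds=[0,20]
  i=3: D_i=min(5*2^3,52)=40, bounds=[0,40]
  i=4: D_i=min(5*2^4,52)=52, bounds=[0,52]
  i=5: D_i=min(5*2^5,52)=52, bounds=[0,52]
  i=6: D_i=min(5*2^6,52)=52, bounds=[0,52]
  i=7: D_i=min(5*2^7,52)=52, bounds=[0,52]
  i=8: D_i=min(5*2^8,52)=52, bounds=[0,52]
  i=9: D_i=min(5*2^9,52)=52, bounds=[0,52]

Answer: [0,5] [0,10] [0,20] [0,40] [0,52] [0,52] [0,52] [0,52] [0,52] [0,52]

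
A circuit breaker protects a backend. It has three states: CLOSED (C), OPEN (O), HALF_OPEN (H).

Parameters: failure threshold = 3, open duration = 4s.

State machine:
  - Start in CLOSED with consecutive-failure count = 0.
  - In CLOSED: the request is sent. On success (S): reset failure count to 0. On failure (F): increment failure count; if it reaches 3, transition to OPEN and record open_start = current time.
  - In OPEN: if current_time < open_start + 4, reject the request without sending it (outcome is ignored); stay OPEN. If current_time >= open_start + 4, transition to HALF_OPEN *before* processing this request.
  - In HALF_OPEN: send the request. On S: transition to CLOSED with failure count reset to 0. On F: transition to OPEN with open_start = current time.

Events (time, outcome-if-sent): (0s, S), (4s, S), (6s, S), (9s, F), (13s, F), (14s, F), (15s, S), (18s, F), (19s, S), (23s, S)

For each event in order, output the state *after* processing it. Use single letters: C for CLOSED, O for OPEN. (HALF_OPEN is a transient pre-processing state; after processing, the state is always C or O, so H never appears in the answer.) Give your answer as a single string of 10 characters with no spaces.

Answer: CCCCCOOOOC

Derivation:
State after each event:
  event#1 t=0s outcome=S: state=CLOSED
  event#2 t=4s outcome=S: state=CLOSED
  event#3 t=6s outcome=S: state=CLOSED
  event#4 t=9s outcome=F: state=CLOSED
  event#5 t=13s outcome=F: state=CLOSED
  event#6 t=14s outcome=F: state=OPEN
  event#7 t=15s outcome=S: state=OPEN
  event#8 t=18s outcome=F: state=OPEN
  event#9 t=19s outcome=S: state=OPEN
  event#10 t=23s outcome=S: state=CLOSED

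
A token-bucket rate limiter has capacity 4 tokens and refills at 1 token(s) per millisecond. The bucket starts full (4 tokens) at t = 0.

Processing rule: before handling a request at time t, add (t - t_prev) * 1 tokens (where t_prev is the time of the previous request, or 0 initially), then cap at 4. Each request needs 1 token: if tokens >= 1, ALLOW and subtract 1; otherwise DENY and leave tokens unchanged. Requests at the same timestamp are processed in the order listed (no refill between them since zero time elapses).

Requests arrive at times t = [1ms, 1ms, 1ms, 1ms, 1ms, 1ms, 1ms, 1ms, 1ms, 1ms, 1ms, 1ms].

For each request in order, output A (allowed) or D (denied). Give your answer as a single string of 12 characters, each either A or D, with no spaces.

Simulating step by step:
  req#1 t=1ms: ALLOW
  req#2 t=1ms: ALLOW
  req#3 t=1ms: ALLOW
  req#4 t=1ms: ALLOW
  req#5 t=1ms: DENY
  req#6 t=1ms: DENY
  req#7 t=1ms: DENY
  req#8 t=1ms: DENY
  req#9 t=1ms: DENY
  req#10 t=1ms: DENY
  req#11 t=1ms: DENY
  req#12 t=1ms: DENY

Answer: AAAADDDDDDDD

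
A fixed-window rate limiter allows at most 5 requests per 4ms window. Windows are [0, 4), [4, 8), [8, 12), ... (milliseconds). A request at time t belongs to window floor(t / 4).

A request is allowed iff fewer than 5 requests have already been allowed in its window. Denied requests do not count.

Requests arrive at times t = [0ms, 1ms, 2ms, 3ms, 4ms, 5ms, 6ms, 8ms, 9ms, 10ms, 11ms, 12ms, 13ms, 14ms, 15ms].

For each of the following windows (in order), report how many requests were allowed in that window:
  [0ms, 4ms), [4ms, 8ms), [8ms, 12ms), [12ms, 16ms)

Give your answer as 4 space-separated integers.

Answer: 4 3 4 4

Derivation:
Processing requests:
  req#1 t=0ms (window 0): ALLOW
  req#2 t=1ms (window 0): ALLOW
  req#3 t=2ms (window 0): ALLOW
  req#4 t=3ms (window 0): ALLOW
  req#5 t=4ms (window 1): ALLOW
  req#6 t=5ms (window 1): ALLOW
  req#7 t=6ms (window 1): ALLOW
  req#8 t=8ms (window 2): ALLOW
  req#9 t=9ms (window 2): ALLOW
  req#10 t=10ms (window 2): ALLOW
  req#11 t=11ms (window 2): ALLOW
  req#12 t=12ms (window 3): ALLOW
  req#13 t=13ms (window 3): ALLOW
  req#14 t=14ms (window 3): ALLOW
  req#15 t=15ms (window 3): ALLOW

Allowed counts by window: 4 3 4 4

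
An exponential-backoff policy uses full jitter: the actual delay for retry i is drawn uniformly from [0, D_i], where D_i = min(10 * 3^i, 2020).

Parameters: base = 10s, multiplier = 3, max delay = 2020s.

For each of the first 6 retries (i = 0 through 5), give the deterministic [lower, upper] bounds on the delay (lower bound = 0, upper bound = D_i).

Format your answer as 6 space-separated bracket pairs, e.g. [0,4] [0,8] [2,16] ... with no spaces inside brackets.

Answer: [0,10] [0,30] [0,90] [0,270] [0,810] [0,2020]

Derivation:
Computing bounds per retry:
  i=0: D_i=min(10*3^0,2020)=10, bounds=[0,10]
  i=1: D_i=min(10*3^1,2020)=30, bounds=[0,30]
  i=2: D_i=min(10*3^2,2020)=90, bounds=[0,90]
  i=3: D_i=min(10*3^3,2020)=270, bounds=[0,270]
  i=4: D_i=min(10*3^4,2020)=810, bounds=[0,810]
  i=5: D_i=min(10*3^5,2020)=2020, bounds=[0,2020]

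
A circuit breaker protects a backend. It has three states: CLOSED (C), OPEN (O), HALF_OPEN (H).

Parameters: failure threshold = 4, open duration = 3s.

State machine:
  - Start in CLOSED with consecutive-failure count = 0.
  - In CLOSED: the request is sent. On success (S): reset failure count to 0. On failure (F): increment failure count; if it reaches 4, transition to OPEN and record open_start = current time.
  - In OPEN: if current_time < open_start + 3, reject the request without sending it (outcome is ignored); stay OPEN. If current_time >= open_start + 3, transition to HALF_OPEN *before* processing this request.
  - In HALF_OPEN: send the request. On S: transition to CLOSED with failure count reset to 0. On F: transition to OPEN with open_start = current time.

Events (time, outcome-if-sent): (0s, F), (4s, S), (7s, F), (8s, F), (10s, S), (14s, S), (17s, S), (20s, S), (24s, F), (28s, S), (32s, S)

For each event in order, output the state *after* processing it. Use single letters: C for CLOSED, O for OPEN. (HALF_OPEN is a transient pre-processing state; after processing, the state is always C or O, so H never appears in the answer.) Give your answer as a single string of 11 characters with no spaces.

State after each event:
  event#1 t=0s outcome=F: state=CLOSED
  event#2 t=4s outcome=S: state=CLOSED
  event#3 t=7s outcome=F: state=CLOSED
  event#4 t=8s outcome=F: state=CLOSED
  event#5 t=10s outcome=S: state=CLOSED
  event#6 t=14s outcome=S: state=CLOSED
  event#7 t=17s outcome=S: state=CLOSED
  event#8 t=20s outcome=S: state=CLOSED
  event#9 t=24s outcome=F: state=CLOSED
  event#10 t=28s outcome=S: state=CLOSED
  event#11 t=32s outcome=S: state=CLOSED

Answer: CCCCCCCCCCC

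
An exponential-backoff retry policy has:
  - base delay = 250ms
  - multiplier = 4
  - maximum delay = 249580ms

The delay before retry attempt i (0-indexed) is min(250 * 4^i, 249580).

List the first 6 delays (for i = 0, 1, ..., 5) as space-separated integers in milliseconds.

Answer: 250 1000 4000 16000 64000 249580

Derivation:
Computing each delay:
  i=0: min(250*4^0, 249580) = 250
  i=1: min(250*4^1, 249580) = 1000
  i=2: min(250*4^2, 249580) = 4000
  i=3: min(250*4^3, 249580) = 16000
  i=4: min(250*4^4, 249580) = 64000
  i=5: min(250*4^5, 249580) = 249580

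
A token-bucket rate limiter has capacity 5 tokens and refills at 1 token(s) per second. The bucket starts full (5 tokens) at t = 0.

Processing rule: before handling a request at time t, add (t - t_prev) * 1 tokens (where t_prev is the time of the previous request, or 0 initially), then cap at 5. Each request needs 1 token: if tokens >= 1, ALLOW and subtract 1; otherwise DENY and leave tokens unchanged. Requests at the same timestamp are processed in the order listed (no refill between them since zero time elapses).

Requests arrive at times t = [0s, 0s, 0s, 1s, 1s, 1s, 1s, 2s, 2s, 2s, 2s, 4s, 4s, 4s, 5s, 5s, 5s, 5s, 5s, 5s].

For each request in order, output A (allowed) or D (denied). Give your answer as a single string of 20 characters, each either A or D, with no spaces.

Simulating step by step:
  req#1 t=0s: ALLOW
  req#2 t=0s: ALLOW
  req#3 t=0s: ALLOW
  req#4 t=1s: ALLOW
  req#5 t=1s: ALLOW
  req#6 t=1s: ALLOW
  req#7 t=1s: DENY
  req#8 t=2s: ALLOW
  req#9 t=2s: DENY
  req#10 t=2s: DENY
  req#11 t=2s: DENY
  req#12 t=4s: ALLOW
  req#13 t=4s: ALLOW
  req#14 t=4s: DENY
  req#15 t=5s: ALLOW
  req#16 t=5s: DENY
  req#17 t=5s: DENY
  req#18 t=5s: DENY
  req#19 t=5s: DENY
  req#20 t=5s: DENY

Answer: AAAAAADADDDAADADDDDD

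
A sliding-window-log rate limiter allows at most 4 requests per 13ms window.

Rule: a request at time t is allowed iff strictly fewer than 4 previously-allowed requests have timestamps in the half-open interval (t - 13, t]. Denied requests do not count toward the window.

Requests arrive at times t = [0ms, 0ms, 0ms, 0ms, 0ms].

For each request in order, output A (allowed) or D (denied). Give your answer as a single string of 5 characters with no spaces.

Tracking allowed requests in the window:
  req#1 t=0ms: ALLOW
  req#2 t=0ms: ALLOW
  req#3 t=0ms: ALLOW
  req#4 t=0ms: ALLOW
  req#5 t=0ms: DENY

Answer: AAAAD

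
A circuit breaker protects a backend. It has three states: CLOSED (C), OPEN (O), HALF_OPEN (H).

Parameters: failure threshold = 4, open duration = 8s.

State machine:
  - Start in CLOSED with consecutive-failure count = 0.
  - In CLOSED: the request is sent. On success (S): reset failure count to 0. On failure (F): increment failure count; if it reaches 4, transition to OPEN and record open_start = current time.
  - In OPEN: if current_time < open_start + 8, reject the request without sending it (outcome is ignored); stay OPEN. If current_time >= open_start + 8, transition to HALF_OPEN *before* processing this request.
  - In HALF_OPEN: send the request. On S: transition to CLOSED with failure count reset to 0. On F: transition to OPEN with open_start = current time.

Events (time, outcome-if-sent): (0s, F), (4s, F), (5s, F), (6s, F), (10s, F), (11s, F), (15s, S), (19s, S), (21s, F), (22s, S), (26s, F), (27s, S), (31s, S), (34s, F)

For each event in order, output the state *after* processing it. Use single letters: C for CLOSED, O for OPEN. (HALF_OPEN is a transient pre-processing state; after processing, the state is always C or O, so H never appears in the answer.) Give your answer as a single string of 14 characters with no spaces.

State after each event:
  event#1 t=0s outcome=F: state=CLOSED
  event#2 t=4s outcome=F: state=CLOSED
  event#3 t=5s outcome=F: state=CLOSED
  event#4 t=6s outcome=F: state=OPEN
  event#5 t=10s outcome=F: state=OPEN
  event#6 t=11s outcome=F: state=OPEN
  event#7 t=15s outcome=S: state=CLOSED
  event#8 t=19s outcome=S: state=CLOSED
  event#9 t=21s outcome=F: state=CLOSED
  event#10 t=22s outcome=S: state=CLOSED
  event#11 t=26s outcome=F: state=CLOSED
  event#12 t=27s outcome=S: state=CLOSED
  event#13 t=31s outcome=S: state=CLOSED
  event#14 t=34s outcome=F: state=CLOSED

Answer: CCCOOOCCCCCCCC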